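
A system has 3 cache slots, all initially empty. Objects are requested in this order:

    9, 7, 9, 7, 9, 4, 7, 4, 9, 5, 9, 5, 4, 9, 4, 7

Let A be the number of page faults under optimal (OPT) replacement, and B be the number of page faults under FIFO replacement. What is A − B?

-1

Under OPT: F F . . . F . . . F . . . . . F → 5 faults.
Under FIFO: F F . . . F . . . F F . . . . F → 6 faults.
A − B = 5 − 6 = -1.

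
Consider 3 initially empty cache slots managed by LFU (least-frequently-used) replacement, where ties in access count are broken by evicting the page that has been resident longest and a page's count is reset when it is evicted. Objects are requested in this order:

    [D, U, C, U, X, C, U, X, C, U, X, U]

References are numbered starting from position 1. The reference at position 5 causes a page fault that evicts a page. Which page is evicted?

pos 1: D → fault, frames {D}
pos 2: U → fault, frames {D,U}
pos 3: C → fault, frames {D,U,C}
pos 4: U → hit
pos 5: X → fault, evict D, frames {U,C,X}
At position 5, page D is evicted.

D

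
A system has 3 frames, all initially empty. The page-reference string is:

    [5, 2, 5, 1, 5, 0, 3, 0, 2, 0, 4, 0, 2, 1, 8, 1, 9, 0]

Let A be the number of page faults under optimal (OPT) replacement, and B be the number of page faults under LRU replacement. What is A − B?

-2

Under OPT: F F . F . F F . . . F . . F F . F . → 9 faults.
Under LRU: F F . F . F F . F . F . . F F . F F → 11 faults.
A − B = 9 − 11 = -2.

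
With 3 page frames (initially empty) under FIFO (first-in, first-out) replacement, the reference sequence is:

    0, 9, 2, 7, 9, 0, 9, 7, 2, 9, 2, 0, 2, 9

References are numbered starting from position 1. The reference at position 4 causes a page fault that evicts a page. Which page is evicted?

0

pos 1: 0: fault, frames (0)
pos 2: 9: fault, frames (0 9)
pos 3: 2: fault, frames (0 9 2)
pos 4: 7: fault, evict 0, frames (9 2 7)
At position 4, page 0 is evicted.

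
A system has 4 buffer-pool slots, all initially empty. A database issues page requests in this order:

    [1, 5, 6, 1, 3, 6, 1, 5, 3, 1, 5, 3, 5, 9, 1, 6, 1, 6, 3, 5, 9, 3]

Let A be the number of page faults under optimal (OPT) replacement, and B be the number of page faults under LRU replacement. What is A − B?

Under OPT: F F F . F . . . . . . . . F . . . . . F . . → 6 faults.
Under LRU: F F F . F . . . . . . . . F . F . . F F F . → 9 faults.
A − B = 6 − 9 = -3.

-3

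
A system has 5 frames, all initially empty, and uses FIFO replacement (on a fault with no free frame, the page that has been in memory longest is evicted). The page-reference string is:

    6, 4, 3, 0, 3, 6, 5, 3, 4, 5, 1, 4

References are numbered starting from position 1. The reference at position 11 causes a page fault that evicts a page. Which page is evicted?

6

pos 1: 6 -> miss, frames {6}
pos 2: 4 -> miss, frames {6,4}
pos 3: 3 -> miss, frames {6,4,3}
pos 4: 0 -> miss, frames {6,4,3,0}
pos 5: 3 -> hit
pos 6: 6 -> hit
pos 7: 5 -> miss, frames {6,4,3,0,5}
pos 8: 3 -> hit
pos 9: 4 -> hit
pos 10: 5 -> hit
pos 11: 1 -> miss, evict 6, frames {4,3,0,5,1}
At position 11, page 6 is evicted.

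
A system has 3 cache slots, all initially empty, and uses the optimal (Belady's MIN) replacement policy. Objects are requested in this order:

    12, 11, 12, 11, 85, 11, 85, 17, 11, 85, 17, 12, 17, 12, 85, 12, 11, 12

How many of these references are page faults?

6

12: miss, frames [12]
11: miss, frames [12, 11]
12: hit
11: hit
85: miss, frames [12, 11, 85]
11: hit
85: hit
17: miss, evict 12, frames [11, 85, 17]
11: hit
85: hit
17: hit
12: miss, evict 11, frames [85, 17, 12]
17: hit
12: hit
85: hit
12: hit
11: miss, evict 17, frames [85, 12, 11]
12: hit
Page faults: 6.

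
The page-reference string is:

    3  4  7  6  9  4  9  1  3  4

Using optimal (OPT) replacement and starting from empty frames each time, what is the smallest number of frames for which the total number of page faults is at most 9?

2

f=1: 10 faults
f=2: 7 faults
f=3: 6 faults
f=4: 6 faults
f=5: 6 faults
f=6: 6 faults
Smallest f with faults ≤ 9 is 2.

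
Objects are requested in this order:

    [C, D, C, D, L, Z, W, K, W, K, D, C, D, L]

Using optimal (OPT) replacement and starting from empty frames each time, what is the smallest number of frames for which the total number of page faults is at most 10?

f=1: 14 faults
f=2: 9 faults
f=3: 8 faults
f=4: 7 faults
f=5: 6 faults
f=6: 6 faults
Smallest f with faults ≤ 10 is 2.

2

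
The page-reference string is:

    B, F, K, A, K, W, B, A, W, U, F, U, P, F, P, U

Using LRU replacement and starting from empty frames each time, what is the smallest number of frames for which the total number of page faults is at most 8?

f=1: 16 faults
f=2: 13 faults
f=3: 10 faults
f=4: 9 faults
f=5: 8 faults
f=6: 7 faults
f=7: 7 faults
Smallest f with faults ≤ 8 is 5.

5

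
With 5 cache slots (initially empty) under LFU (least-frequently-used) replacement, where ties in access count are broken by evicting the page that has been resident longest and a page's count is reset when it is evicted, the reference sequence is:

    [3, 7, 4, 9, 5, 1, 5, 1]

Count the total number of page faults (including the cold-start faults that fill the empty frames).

3: fault, frames [3]
7: fault, frames [3, 7]
4: fault, frames [3, 7, 4]
9: fault, frames [3, 7, 4, 9]
5: fault, frames [3, 7, 4, 9, 5]
1: fault, evict 3, frames [7, 4, 9, 5, 1]
5: hit
1: hit
Page faults: 6.

6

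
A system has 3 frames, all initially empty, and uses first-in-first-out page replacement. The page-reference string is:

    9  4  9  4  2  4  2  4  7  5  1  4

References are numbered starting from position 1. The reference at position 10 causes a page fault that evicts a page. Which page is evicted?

pos 1: 9 → fault, frames {9}
pos 2: 4 → fault, frames {9,4}
pos 3: 9 → hit
pos 4: 4 → hit
pos 5: 2 → fault, frames {9,4,2}
pos 6: 4 → hit
pos 7: 2 → hit
pos 8: 4 → hit
pos 9: 7 → fault, evict 9, frames {4,2,7}
pos 10: 5 → fault, evict 4, frames {2,7,5}
At position 10, page 4 is evicted.

4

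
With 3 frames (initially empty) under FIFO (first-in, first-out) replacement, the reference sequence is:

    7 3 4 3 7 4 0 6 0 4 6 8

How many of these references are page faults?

7 → fault, frames {7}
3 → fault, frames {7,3}
4 → fault, frames {7,3,4}
3 → hit
7 → hit
4 → hit
0 → fault, evict 7, frames {3,4,0}
6 → fault, evict 3, frames {4,0,6}
0 → hit
4 → hit
6 → hit
8 → fault, evict 4, frames {0,6,8}
Page faults: 6.

6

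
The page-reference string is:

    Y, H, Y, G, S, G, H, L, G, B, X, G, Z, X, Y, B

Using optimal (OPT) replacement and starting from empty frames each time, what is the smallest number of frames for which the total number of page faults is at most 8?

f=1: 16 faults
f=2: 11 faults
f=3: 9 faults
f=4: 8 faults
f=5: 8 faults
f=6: 8 faults
f=7: 8 faults
f=8: 8 faults
Smallest f with faults ≤ 8 is 4.

4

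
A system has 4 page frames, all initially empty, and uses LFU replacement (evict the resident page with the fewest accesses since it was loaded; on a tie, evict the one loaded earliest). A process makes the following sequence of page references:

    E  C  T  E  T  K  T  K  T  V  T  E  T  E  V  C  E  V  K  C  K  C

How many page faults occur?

E: miss, frames (E)
C: miss, frames (E C)
T: miss, frames (E C T)
E: hit
T: hit
K: miss, frames (E C T K)
T: hit
K: hit
T: hit
V: miss, evict C, frames (E T K V)
T: hit
E: hit
T: hit
E: hit
V: hit
C: miss, evict K, frames (E T V C)
E: hit
V: hit
K: miss, evict C, frames (E T V K)
C: miss, evict K, frames (E T V C)
K: miss, evict C, frames (E T V K)
C: miss, evict K, frames (E T V C)
Page faults: 10.

10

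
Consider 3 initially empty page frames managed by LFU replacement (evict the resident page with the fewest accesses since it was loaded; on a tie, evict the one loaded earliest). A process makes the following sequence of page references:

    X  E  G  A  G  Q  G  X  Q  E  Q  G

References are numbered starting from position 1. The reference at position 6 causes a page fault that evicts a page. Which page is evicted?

pos 1: X: fault, frames [X]
pos 2: E: fault, frames [X, E]
pos 3: G: fault, frames [X, E, G]
pos 4: A: fault, evict X, frames [E, G, A]
pos 5: G: hit
pos 6: Q: fault, evict E, frames [G, A, Q]
At position 6, page E is evicted.

E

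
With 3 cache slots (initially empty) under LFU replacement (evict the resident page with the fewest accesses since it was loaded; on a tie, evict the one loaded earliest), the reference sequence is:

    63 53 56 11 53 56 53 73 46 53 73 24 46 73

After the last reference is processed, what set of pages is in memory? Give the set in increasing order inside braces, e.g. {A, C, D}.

63: fault, frames {63}
53: fault, frames {63,53}
56: fault, frames {63,53,56}
11: fault, evict 63, frames {53,56,11}
53: hit
56: hit
53: hit
73: fault, evict 11, frames {53,56,73}
46: fault, evict 73, frames {53,56,46}
53: hit
73: fault, evict 46, frames {53,56,73}
24: fault, evict 73, frames {53,56,24}
46: fault, evict 24, frames {53,56,46}
73: fault, evict 46, frames {53,56,73}

{53, 56, 73}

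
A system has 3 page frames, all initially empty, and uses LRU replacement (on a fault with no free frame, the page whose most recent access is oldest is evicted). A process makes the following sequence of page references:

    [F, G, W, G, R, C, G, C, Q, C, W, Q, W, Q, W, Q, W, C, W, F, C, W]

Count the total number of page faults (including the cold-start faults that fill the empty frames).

8

F -> fault, frames (F)
G -> fault, frames (F G)
W -> fault, frames (F G W)
G -> hit
R -> fault, evict F, frames (W G R)
C -> fault, evict W, frames (G R C)
G -> hit
C -> hit
Q -> fault, evict R, frames (G C Q)
C -> hit
W -> fault, evict G, frames (Q C W)
Q -> hit
W -> hit
Q -> hit
W -> hit
Q -> hit
W -> hit
C -> hit
W -> hit
F -> fault, evict Q, frames (C W F)
C -> hit
W -> hit
Page faults: 8.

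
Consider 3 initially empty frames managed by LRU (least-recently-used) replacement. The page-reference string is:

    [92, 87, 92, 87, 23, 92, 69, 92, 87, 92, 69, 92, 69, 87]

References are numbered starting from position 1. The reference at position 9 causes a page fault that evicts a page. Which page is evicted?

23

pos 1: 92 -> miss, frames (92)
pos 2: 87 -> miss, frames (92 87)
pos 3: 92 -> hit
pos 4: 87 -> hit
pos 5: 23 -> miss, frames (92 87 23)
pos 6: 92 -> hit
pos 7: 69 -> miss, evict 87, frames (23 92 69)
pos 8: 92 -> hit
pos 9: 87 -> miss, evict 23, frames (69 92 87)
At position 9, page 23 is evicted.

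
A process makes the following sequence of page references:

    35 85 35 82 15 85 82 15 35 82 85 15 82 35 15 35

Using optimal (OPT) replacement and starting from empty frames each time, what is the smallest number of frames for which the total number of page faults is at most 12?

f=1: 16 faults
f=2: 9 faults
f=3: 6 faults
f=4: 4 faults
Smallest f with faults ≤ 12 is 2.

2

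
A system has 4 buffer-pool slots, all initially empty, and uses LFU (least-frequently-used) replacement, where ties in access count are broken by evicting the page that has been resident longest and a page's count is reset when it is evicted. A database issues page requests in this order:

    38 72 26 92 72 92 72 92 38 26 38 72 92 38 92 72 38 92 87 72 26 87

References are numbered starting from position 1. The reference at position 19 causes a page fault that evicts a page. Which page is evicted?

pos 1: 38 → miss, frames [38]
pos 2: 72 → miss, frames [38, 72]
pos 3: 26 → miss, frames [38, 72, 26]
pos 4: 92 → miss, frames [38, 72, 26, 92]
pos 5: 72 → hit
pos 6: 92 → hit
pos 7: 72 → hit
pos 8: 92 → hit
pos 9: 38 → hit
pos 10: 26 → hit
pos 11: 38 → hit
pos 12: 72 → hit
pos 13: 92 → hit
pos 14: 38 → hit
pos 15: 92 → hit
pos 16: 72 → hit
pos 17: 38 → hit
pos 18: 92 → hit
pos 19: 87 → miss, evict 26, frames [38, 72, 92, 87]
At position 19, page 26 is evicted.

26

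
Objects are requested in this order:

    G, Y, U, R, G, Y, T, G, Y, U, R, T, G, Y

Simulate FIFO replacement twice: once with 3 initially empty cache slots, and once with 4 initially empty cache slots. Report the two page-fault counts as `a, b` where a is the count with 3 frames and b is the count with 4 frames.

11, 12

3 frames: F F F F F F F . . F F . F F → 11 faults.
4 frames: F F F F . . F F F F F F F F → 12 faults.
12 > 11: adding a frame increased faults — Belady's anomaly.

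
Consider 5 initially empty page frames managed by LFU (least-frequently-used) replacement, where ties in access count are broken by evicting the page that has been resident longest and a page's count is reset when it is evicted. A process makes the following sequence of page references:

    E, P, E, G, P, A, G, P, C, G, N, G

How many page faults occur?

6

E → miss, frames (E)
P → miss, frames (E P)
E → hit
G → miss, frames (E P G)
P → hit
A → miss, frames (E P G A)
G → hit
P → hit
C → miss, frames (E P G A C)
G → hit
N → miss, evict A, frames (E P G C N)
G → hit
Page faults: 6.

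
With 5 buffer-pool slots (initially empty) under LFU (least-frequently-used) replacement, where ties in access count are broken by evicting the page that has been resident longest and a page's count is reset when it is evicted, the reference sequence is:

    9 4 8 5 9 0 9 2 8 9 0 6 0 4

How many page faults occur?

9 → fault, frames (9)
4 → fault, frames (9 4)
8 → fault, frames (9 4 8)
5 → fault, frames (9 4 8 5)
9 → hit
0 → fault, frames (9 4 8 5 0)
9 → hit
2 → fault, evict 4, frames (9 8 5 0 2)
8 → hit
9 → hit
0 → hit
6 → fault, evict 5, frames (9 8 0 2 6)
0 → hit
4 → fault, evict 2, frames (9 8 0 6 4)
Page faults: 8.

8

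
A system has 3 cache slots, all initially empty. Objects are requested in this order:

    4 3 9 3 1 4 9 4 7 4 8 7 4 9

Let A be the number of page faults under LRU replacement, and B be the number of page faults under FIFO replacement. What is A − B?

Under LRU: F F F . F F F . F . F . . F → 9 faults.
Under FIFO: F F F . F F . . F . F . . F → 8 faults.
A − B = 9 − 8 = 1.

1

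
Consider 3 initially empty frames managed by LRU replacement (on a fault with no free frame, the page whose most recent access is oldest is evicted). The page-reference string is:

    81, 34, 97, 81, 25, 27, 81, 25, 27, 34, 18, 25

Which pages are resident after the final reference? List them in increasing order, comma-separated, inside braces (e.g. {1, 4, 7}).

{18, 25, 34}

81: fault, frames (81)
34: fault, frames (81 34)
97: fault, frames (81 34 97)
81: hit
25: fault, evict 34, frames (97 81 25)
27: fault, evict 97, frames (81 25 27)
81: hit
25: hit
27: hit
34: fault, evict 81, frames (25 27 34)
18: fault, evict 25, frames (27 34 18)
25: fault, evict 27, frames (34 18 25)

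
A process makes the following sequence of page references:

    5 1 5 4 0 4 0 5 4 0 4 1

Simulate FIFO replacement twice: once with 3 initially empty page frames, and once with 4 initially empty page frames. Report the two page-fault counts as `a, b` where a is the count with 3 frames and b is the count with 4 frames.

6, 4

3 frames: F F . F F . . F . . . F → 6 faults.
4 frames: F F . F F . . . . . . . → 4 faults.
4 < 6: adding a frame reduced faults, as is typical.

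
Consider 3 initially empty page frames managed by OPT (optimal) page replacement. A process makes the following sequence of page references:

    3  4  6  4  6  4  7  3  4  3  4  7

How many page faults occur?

4

3 -> fault, frames {3}
4 -> fault, frames {3,4}
6 -> fault, frames {3,4,6}
4 -> hit
6 -> hit
4 -> hit
7 -> fault, evict 6, frames {3,4,7}
3 -> hit
4 -> hit
3 -> hit
4 -> hit
7 -> hit
Page faults: 4.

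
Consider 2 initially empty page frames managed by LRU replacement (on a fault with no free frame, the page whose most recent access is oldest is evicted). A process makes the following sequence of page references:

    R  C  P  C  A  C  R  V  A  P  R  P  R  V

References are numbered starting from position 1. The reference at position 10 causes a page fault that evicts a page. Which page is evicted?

V

pos 1: R -> fault, frames (R)
pos 2: C -> fault, frames (R C)
pos 3: P -> fault, evict R, frames (C P)
pos 4: C -> hit
pos 5: A -> fault, evict P, frames (C A)
pos 6: C -> hit
pos 7: R -> fault, evict A, frames (C R)
pos 8: V -> fault, evict C, frames (R V)
pos 9: A -> fault, evict R, frames (V A)
pos 10: P -> fault, evict V, frames (A P)
At position 10, page V is evicted.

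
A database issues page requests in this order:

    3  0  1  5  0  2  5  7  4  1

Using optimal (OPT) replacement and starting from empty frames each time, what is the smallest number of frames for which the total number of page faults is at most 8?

f=1: 10 faults
f=2: 8 faults
f=3: 7 faults
f=4: 7 faults
f=5: 7 faults
f=6: 7 faults
f=7: 7 faults
Smallest f with faults ≤ 8 is 2.

2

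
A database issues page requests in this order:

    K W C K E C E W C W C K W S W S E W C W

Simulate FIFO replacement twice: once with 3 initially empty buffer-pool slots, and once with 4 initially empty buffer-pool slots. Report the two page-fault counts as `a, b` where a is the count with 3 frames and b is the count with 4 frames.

3 frames: F F F . F . . . . . . F F F . . F . F F → 10 faults.
4 frames: F F F . F . . . . . . . . F . . . . . . → 5 faults.
5 < 10: adding a frame reduced faults, as is typical.

10, 5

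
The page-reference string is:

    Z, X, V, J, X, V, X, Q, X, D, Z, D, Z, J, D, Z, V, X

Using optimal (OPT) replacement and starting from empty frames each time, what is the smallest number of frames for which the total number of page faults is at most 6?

f=1: 18 faults
f=2: 12 faults
f=3: 9 faults
f=4: 7 faults
f=5: 6 faults
f=6: 6 faults
Smallest f with faults ≤ 6 is 5.

5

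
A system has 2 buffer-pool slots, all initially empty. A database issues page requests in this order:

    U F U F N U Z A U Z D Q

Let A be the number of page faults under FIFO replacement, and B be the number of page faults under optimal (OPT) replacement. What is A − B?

Under FIFO: F F . . F F F F F F F F → 10 faults.
Under OPT: F F . . F . F F . F F F → 8 faults.
A − B = 10 − 8 = 2.

2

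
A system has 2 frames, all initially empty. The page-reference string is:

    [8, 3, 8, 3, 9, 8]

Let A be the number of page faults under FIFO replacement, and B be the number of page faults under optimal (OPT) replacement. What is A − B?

1

Under FIFO: F F . . F F → 4 faults.
Under OPT: F F . . F . → 3 faults.
A − B = 4 − 3 = 1.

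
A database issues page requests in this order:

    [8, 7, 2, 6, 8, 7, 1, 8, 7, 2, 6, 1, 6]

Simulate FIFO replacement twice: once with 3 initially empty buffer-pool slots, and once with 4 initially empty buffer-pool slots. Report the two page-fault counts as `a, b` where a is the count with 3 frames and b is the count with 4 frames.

3 frames: F F F F F F F . . F F . . → 9 faults.
4 frames: F F F F . . F F F F F F . → 10 faults.
10 > 9: adding a frame increased faults — Belady's anomaly.

9, 10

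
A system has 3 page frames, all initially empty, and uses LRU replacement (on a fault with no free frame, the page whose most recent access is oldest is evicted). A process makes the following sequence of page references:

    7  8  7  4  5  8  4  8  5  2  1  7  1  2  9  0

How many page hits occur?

6

7: fault, frames (7)
8: fault, frames (7 8)
7: hit
4: fault, frames (8 7 4)
5: fault, evict 8, frames (7 4 5)
8: fault, evict 7, frames (4 5 8)
4: hit
8: hit
5: hit
2: fault, evict 4, frames (8 5 2)
1: fault, evict 8, frames (5 2 1)
7: fault, evict 5, frames (2 1 7)
1: hit
2: hit
9: fault, evict 7, frames (1 2 9)
0: fault, evict 1, frames (2 9 0)
Hits: 6.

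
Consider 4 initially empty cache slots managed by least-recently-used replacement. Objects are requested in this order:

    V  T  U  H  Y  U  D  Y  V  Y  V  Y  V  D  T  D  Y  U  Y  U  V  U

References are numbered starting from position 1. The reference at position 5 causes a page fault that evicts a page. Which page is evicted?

V

pos 1: V → miss, frames {V}
pos 2: T → miss, frames {V,T}
pos 3: U → miss, frames {V,T,U}
pos 4: H → miss, frames {V,T,U,H}
pos 5: Y → miss, evict V, frames {T,U,H,Y}
At position 5, page V is evicted.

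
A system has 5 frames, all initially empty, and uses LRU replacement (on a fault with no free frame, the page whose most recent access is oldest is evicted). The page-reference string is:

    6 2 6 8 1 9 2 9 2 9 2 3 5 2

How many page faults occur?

7

6 -> fault, frames (6)
2 -> fault, frames (6 2)
6 -> hit
8 -> fault, frames (2 6 8)
1 -> fault, frames (2 6 8 1)
9 -> fault, frames (2 6 8 1 9)
2 -> hit
9 -> hit
2 -> hit
9 -> hit
2 -> hit
3 -> fault, evict 6, frames (8 1 9 2 3)
5 -> fault, evict 8, frames (1 9 2 3 5)
2 -> hit
Page faults: 7.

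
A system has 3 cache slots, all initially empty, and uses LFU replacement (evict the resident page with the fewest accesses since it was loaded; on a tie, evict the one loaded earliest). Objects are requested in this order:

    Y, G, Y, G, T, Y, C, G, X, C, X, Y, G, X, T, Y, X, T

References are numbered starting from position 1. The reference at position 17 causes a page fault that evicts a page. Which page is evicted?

pos 1: Y -> miss, frames (Y)
pos 2: G -> miss, frames (Y G)
pos 3: Y -> hit
pos 4: G -> hit
pos 5: T -> miss, frames (Y G T)
pos 6: Y -> hit
pos 7: C -> miss, evict T, frames (Y G C)
pos 8: G -> hit
pos 9: X -> miss, evict C, frames (Y G X)
pos 10: C -> miss, evict X, frames (Y G C)
pos 11: X -> miss, evict C, frames (Y G X)
pos 12: Y -> hit
pos 13: G -> hit
pos 14: X -> hit
pos 15: T -> miss, evict X, frames (Y G T)
pos 16: Y -> hit
pos 17: X -> miss, evict T, frames (Y G X)
At position 17, page T is evicted.

T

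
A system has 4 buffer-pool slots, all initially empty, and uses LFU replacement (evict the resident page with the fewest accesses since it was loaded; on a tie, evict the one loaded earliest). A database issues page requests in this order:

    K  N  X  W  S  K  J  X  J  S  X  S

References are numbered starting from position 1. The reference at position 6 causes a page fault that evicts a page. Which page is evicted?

N

pos 1: K: miss, frames {K}
pos 2: N: miss, frames {K,N}
pos 3: X: miss, frames {K,N,X}
pos 4: W: miss, frames {K,N,X,W}
pos 5: S: miss, evict K, frames {N,X,W,S}
pos 6: K: miss, evict N, frames {X,W,S,K}
At position 6, page N is evicted.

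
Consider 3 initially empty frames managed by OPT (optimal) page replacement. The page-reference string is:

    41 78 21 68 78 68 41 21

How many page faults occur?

5

41 -> fault, frames (41)
78 -> fault, frames (41 78)
21 -> fault, frames (41 78 21)
68 -> fault, evict 21, frames (41 78 68)
78 -> hit
68 -> hit
41 -> hit
21 -> fault, evict 68, frames (41 78 21)
Page faults: 5.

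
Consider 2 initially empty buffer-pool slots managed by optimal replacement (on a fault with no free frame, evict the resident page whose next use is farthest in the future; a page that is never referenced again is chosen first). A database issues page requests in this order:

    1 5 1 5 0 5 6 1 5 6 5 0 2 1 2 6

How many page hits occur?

6

1 -> fault, frames (1)
5 -> fault, frames (1 5)
1 -> hit
5 -> hit
0 -> fault, evict 1, frames (5 0)
5 -> hit
6 -> fault, evict 0, frames (5 6)
1 -> fault, evict 6, frames (5 1)
5 -> hit
6 -> fault, evict 1, frames (5 6)
5 -> hit
0 -> fault, evict 5, frames (6 0)
2 -> fault, evict 0, frames (6 2)
1 -> fault, evict 6, frames (2 1)
2 -> hit
6 -> fault, evict 1, frames (2 6)
Hits: 6.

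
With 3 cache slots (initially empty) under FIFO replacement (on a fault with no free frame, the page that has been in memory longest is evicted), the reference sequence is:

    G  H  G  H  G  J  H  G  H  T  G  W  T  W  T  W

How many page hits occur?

G: miss, frames [G]
H: miss, frames [G, H]
G: hit
H: hit
G: hit
J: miss, frames [G, H, J]
H: hit
G: hit
H: hit
T: miss, evict G, frames [H, J, T]
G: miss, evict H, frames [J, T, G]
W: miss, evict J, frames [T, G, W]
T: hit
W: hit
T: hit
W: hit
Hits: 10.

10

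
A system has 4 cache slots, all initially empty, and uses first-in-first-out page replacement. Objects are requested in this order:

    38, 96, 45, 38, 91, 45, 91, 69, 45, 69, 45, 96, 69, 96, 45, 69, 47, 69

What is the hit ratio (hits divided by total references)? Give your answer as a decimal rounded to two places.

38: miss, frames (38)
96: miss, frames (38 96)
45: miss, frames (38 96 45)
38: hit
91: miss, frames (38 96 45 91)
45: hit
91: hit
69: miss, evict 38, frames (96 45 91 69)
45: hit
69: hit
45: hit
96: hit
69: hit
96: hit
45: hit
69: hit
47: miss, evict 96, frames (45 91 69 47)
69: hit
Hits: 12 of 18 references → 12/18 = 0.6667.

0.67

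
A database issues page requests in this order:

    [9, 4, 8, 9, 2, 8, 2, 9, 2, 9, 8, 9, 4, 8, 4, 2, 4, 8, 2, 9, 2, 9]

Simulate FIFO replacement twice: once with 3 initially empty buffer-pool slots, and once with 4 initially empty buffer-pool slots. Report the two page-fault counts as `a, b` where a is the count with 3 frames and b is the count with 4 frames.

9, 4

3 frames: F F F . F . . F . . . . F F . F . . . F . . → 9 faults.
4 frames: F F F . F . . . . . . . . . . . . . . . . . → 4 faults.
4 < 9: adding a frame reduced faults, as is typical.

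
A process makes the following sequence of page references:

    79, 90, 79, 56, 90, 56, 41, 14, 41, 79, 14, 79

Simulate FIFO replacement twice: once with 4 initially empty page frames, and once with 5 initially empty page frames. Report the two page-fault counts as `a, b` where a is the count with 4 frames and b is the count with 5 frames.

4 frames: F F . F . . F F . F . . → 6 faults.
5 frames: F F . F . . F F . . . . → 5 faults.
5 < 6: adding a frame reduced faults, as is typical.

6, 5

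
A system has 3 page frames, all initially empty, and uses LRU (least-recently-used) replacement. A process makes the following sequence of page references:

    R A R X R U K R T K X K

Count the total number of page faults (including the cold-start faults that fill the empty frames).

R -> fault, frames (R)
A -> fault, frames (R A)
R -> hit
X -> fault, frames (A R X)
R -> hit
U -> fault, evict A, frames (X R U)
K -> fault, evict X, frames (R U K)
R -> hit
T -> fault, evict U, frames (K R T)
K -> hit
X -> fault, evict R, frames (T K X)
K -> hit
Page faults: 7.

7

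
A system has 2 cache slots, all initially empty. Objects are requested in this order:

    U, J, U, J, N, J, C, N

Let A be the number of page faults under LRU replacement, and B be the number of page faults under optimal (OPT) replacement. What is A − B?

1

Under LRU: F F . . F . F F → 5 faults.
Under OPT: F F . . F . F . → 4 faults.
A − B = 5 − 4 = 1.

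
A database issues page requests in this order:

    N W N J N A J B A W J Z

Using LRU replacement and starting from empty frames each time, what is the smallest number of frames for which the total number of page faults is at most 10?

2

f=1: 12 faults
f=2: 10 faults
f=3: 8 faults
f=4: 7 faults
f=5: 6 faults
f=6: 6 faults
Smallest f with faults ≤ 10 is 2.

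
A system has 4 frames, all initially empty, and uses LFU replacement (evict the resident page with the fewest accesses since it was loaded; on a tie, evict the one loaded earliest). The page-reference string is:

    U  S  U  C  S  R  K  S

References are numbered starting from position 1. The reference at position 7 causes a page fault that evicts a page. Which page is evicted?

C

pos 1: U -> miss, frames (U)
pos 2: S -> miss, frames (U S)
pos 3: U -> hit
pos 4: C -> miss, frames (U S C)
pos 5: S -> hit
pos 6: R -> miss, frames (U S C R)
pos 7: K -> miss, evict C, frames (U S R K)
At position 7, page C is evicted.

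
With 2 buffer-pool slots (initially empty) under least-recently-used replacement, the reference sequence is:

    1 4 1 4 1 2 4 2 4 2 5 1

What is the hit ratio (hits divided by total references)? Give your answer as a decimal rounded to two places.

0.50

1 → fault, frames {1}
4 → fault, frames {1,4}
1 → hit
4 → hit
1 → hit
2 → fault, evict 4, frames {1,2}
4 → fault, evict 1, frames {2,4}
2 → hit
4 → hit
2 → hit
5 → fault, evict 4, frames {2,5}
1 → fault, evict 2, frames {5,1}
Hits: 6 of 12 references → 6/12 = 0.5000.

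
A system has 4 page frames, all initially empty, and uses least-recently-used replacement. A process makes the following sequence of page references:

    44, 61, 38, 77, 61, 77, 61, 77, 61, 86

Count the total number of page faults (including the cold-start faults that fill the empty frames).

44: fault, frames {44}
61: fault, frames {44,61}
38: fault, frames {44,61,38}
77: fault, frames {44,61,38,77}
61: hit
77: hit
61: hit
77: hit
61: hit
86: fault, evict 44, frames {38,77,61,86}
Page faults: 5.

5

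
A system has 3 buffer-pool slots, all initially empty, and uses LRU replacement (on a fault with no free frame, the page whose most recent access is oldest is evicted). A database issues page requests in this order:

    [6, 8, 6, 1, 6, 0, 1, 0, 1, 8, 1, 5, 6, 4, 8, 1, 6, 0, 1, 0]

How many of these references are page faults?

6 → miss, frames [6]
8 → miss, frames [6, 8]
6 → hit
1 → miss, frames [8, 6, 1]
6 → hit
0 → miss, evict 8, frames [1, 6, 0]
1 → hit
0 → hit
1 → hit
8 → miss, evict 6, frames [0, 1, 8]
1 → hit
5 → miss, evict 0, frames [8, 1, 5]
6 → miss, evict 8, frames [1, 5, 6]
4 → miss, evict 1, frames [5, 6, 4]
8 → miss, evict 5, frames [6, 4, 8]
1 → miss, evict 6, frames [4, 8, 1]
6 → miss, evict 4, frames [8, 1, 6]
0 → miss, evict 8, frames [1, 6, 0]
1 → hit
0 → hit
Page faults: 12.

12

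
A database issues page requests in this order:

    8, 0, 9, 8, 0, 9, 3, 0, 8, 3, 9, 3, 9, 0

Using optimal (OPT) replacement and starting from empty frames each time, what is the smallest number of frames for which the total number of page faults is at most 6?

3

f=1: 14 faults
f=2: 8 faults
f=3: 5 faults
f=4: 4 faults
Smallest f with faults ≤ 6 is 3.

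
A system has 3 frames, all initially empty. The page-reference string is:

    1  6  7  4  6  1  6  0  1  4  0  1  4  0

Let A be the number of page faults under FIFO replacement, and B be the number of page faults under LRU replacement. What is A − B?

2

Under FIFO: F F F F . F F F . F . F . . → 9 faults.
Under LRU: F F F F . F . F . F . . . . → 7 faults.
A − B = 9 − 7 = 2.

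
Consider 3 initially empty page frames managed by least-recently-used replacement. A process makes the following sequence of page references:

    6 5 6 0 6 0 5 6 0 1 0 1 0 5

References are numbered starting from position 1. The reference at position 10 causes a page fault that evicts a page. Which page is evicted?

5

pos 1: 6: fault, frames [6]
pos 2: 5: fault, frames [6, 5]
pos 3: 6: hit
pos 4: 0: fault, frames [5, 6, 0]
pos 5: 6: hit
pos 6: 0: hit
pos 7: 5: hit
pos 8: 6: hit
pos 9: 0: hit
pos 10: 1: fault, evict 5, frames [6, 0, 1]
At position 10, page 5 is evicted.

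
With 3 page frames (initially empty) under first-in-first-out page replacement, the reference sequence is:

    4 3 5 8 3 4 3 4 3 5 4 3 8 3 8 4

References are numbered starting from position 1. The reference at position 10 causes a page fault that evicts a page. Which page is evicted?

pos 1: 4: fault, frames (4)
pos 2: 3: fault, frames (4 3)
pos 3: 5: fault, frames (4 3 5)
pos 4: 8: fault, evict 4, frames (3 5 8)
pos 5: 3: hit
pos 6: 4: fault, evict 3, frames (5 8 4)
pos 7: 3: fault, evict 5, frames (8 4 3)
pos 8: 4: hit
pos 9: 3: hit
pos 10: 5: fault, evict 8, frames (4 3 5)
At position 10, page 8 is evicted.

8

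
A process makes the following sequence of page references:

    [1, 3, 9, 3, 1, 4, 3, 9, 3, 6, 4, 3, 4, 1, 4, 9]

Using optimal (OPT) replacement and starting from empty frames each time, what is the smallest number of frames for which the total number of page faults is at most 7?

3

f=1: 16 faults
f=2: 10 faults
f=3: 7 faults
f=4: 6 faults
f=5: 5 faults
Smallest f with faults ≤ 7 is 3.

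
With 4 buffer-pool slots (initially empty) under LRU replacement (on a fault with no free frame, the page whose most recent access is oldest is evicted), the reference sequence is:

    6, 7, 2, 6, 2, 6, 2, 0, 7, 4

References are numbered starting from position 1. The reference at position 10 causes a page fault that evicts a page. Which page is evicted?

6

pos 1: 6: fault, frames [6]
pos 2: 7: fault, frames [6, 7]
pos 3: 2: fault, frames [6, 7, 2]
pos 4: 6: hit
pos 5: 2: hit
pos 6: 6: hit
pos 7: 2: hit
pos 8: 0: fault, frames [7, 6, 2, 0]
pos 9: 7: hit
pos 10: 4: fault, evict 6, frames [2, 0, 7, 4]
At position 10, page 6 is evicted.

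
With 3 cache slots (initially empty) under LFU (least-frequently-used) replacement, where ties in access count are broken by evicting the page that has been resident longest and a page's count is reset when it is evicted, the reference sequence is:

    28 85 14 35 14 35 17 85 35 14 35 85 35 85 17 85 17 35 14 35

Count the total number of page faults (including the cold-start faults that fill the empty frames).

28 → fault, frames [28]
85 → fault, frames [28, 85]
14 → fault, frames [28, 85, 14]
35 → fault, evict 28, frames [85, 14, 35]
14 → hit
35 → hit
17 → fault, evict 85, frames [14, 35, 17]
85 → fault, evict 17, frames [14, 35, 85]
35 → hit
14 → hit
35 → hit
85 → hit
35 → hit
85 → hit
17 → fault, evict 14, frames [35, 85, 17]
85 → hit
17 → hit
35 → hit
14 → fault, evict 17, frames [35, 85, 14]
35 → hit
Page faults: 8.

8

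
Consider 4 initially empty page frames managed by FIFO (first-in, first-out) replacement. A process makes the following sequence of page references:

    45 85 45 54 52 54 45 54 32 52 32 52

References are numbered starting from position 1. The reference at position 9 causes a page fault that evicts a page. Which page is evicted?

45

pos 1: 45: fault, frames (45)
pos 2: 85: fault, frames (45 85)
pos 3: 45: hit
pos 4: 54: fault, frames (45 85 54)
pos 5: 52: fault, frames (45 85 54 52)
pos 6: 54: hit
pos 7: 45: hit
pos 8: 54: hit
pos 9: 32: fault, evict 45, frames (85 54 52 32)
At position 9, page 45 is evicted.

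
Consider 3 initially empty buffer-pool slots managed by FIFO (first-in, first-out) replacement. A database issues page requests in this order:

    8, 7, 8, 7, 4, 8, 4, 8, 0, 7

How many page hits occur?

6

8 -> fault, frames (8)
7 -> fault, frames (8 7)
8 -> hit
7 -> hit
4 -> fault, frames (8 7 4)
8 -> hit
4 -> hit
8 -> hit
0 -> fault, evict 8, frames (7 4 0)
7 -> hit
Hits: 6.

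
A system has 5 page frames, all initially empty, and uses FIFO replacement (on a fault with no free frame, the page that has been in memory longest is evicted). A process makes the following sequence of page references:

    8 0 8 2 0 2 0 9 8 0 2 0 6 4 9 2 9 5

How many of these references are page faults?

7

8 -> miss, frames [8]
0 -> miss, frames [8, 0]
8 -> hit
2 -> miss, frames [8, 0, 2]
0 -> hit
2 -> hit
0 -> hit
9 -> miss, frames [8, 0, 2, 9]
8 -> hit
0 -> hit
2 -> hit
0 -> hit
6 -> miss, frames [8, 0, 2, 9, 6]
4 -> miss, evict 8, frames [0, 2, 9, 6, 4]
9 -> hit
2 -> hit
9 -> hit
5 -> miss, evict 0, frames [2, 9, 6, 4, 5]
Page faults: 7.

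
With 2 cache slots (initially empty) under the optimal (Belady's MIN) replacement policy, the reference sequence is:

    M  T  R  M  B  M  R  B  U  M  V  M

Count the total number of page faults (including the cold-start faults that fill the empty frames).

8

M -> miss, frames (M)
T -> miss, frames (M T)
R -> miss, evict T, frames (M R)
M -> hit
B -> miss, evict R, frames (M B)
M -> hit
R -> miss, evict M, frames (B R)
B -> hit
U -> miss, evict R, frames (B U)
M -> miss, evict U, frames (B M)
V -> miss, evict B, frames (M V)
M -> hit
Page faults: 8.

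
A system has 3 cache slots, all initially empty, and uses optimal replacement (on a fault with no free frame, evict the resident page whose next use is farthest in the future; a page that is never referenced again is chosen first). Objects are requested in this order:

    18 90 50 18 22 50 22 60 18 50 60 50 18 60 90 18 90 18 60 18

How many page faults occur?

18 -> miss, frames {18}
90 -> miss, frames {18,90}
50 -> miss, frames {18,90,50}
18 -> hit
22 -> miss, evict 90, frames {18,50,22}
50 -> hit
22 -> hit
60 -> miss, evict 22, frames {18,50,60}
18 -> hit
50 -> hit
60 -> hit
50 -> hit
18 -> hit
60 -> hit
90 -> miss, evict 50, frames {18,60,90}
18 -> hit
90 -> hit
18 -> hit
60 -> hit
18 -> hit
Page faults: 6.

6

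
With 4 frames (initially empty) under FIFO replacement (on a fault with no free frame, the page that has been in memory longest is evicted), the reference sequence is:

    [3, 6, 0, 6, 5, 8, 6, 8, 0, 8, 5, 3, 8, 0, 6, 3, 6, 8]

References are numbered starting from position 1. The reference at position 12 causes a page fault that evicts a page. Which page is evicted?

6

pos 1: 3 → fault, frames {3}
pos 2: 6 → fault, frames {3,6}
pos 3: 0 → fault, frames {3,6,0}
pos 4: 6 → hit
pos 5: 5 → fault, frames {3,6,0,5}
pos 6: 8 → fault, evict 3, frames {6,0,5,8}
pos 7: 6 → hit
pos 8: 8 → hit
pos 9: 0 → hit
pos 10: 8 → hit
pos 11: 5 → hit
pos 12: 3 → fault, evict 6, frames {0,5,8,3}
At position 12, page 6 is evicted.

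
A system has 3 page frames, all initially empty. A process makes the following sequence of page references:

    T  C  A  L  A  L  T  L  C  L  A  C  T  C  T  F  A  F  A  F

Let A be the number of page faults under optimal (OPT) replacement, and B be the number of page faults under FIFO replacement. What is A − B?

-1

Under OPT: F F F F . . . . F . . . F . . F . . . . → 7 faults.
Under FIFO: F F F F . . F . F . F . . . . F . . . . → 8 faults.
A − B = 7 − 8 = -1.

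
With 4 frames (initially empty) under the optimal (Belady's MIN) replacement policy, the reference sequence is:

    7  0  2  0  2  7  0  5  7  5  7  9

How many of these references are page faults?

7 -> miss, frames {7}
0 -> miss, frames {7,0}
2 -> miss, frames {7,0,2}
0 -> hit
2 -> hit
7 -> hit
0 -> hit
5 -> miss, frames {7,0,2,5}
7 -> hit
5 -> hit
7 -> hit
9 -> miss, evict 5, frames {7,0,2,9}
Page faults: 5.

5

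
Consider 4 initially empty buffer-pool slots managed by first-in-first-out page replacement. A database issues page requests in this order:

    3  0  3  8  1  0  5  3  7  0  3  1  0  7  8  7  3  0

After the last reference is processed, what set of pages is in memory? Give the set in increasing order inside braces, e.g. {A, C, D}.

3 → miss, frames [3]
0 → miss, frames [3, 0]
3 → hit
8 → miss, frames [3, 0, 8]
1 → miss, frames [3, 0, 8, 1]
0 → hit
5 → miss, evict 3, frames [0, 8, 1, 5]
3 → miss, evict 0, frames [8, 1, 5, 3]
7 → miss, evict 8, frames [1, 5, 3, 7]
0 → miss, evict 1, frames [5, 3, 7, 0]
3 → hit
1 → miss, evict 5, frames [3, 7, 0, 1]
0 → hit
7 → hit
8 → miss, evict 3, frames [7, 0, 1, 8]
7 → hit
3 → miss, evict 7, frames [0, 1, 8, 3]
0 → hit

{0, 1, 3, 8}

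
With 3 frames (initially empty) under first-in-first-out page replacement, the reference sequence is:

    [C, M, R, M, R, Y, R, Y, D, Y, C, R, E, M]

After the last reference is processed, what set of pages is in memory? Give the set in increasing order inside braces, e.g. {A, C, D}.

{E, M, R}

C → fault, frames {C}
M → fault, frames {C,M}
R → fault, frames {C,M,R}
M → hit
R → hit
Y → fault, evict C, frames {M,R,Y}
R → hit
Y → hit
D → fault, evict M, frames {R,Y,D}
Y → hit
C → fault, evict R, frames {Y,D,C}
R → fault, evict Y, frames {D,C,R}
E → fault, evict D, frames {C,R,E}
M → fault, evict C, frames {R,E,M}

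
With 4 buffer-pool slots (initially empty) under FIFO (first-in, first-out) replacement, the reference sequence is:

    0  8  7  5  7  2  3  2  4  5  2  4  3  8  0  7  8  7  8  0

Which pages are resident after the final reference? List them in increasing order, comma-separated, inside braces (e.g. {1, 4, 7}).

{0, 4, 7, 8}

0 → fault, frames [0]
8 → fault, frames [0, 8]
7 → fault, frames [0, 8, 7]
5 → fault, frames [0, 8, 7, 5]
7 → hit
2 → fault, evict 0, frames [8, 7, 5, 2]
3 → fault, evict 8, frames [7, 5, 2, 3]
2 → hit
4 → fault, evict 7, frames [5, 2, 3, 4]
5 → hit
2 → hit
4 → hit
3 → hit
8 → fault, evict 5, frames [2, 3, 4, 8]
0 → fault, evict 2, frames [3, 4, 8, 0]
7 → fault, evict 3, frames [4, 8, 0, 7]
8 → hit
7 → hit
8 → hit
0 → hit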